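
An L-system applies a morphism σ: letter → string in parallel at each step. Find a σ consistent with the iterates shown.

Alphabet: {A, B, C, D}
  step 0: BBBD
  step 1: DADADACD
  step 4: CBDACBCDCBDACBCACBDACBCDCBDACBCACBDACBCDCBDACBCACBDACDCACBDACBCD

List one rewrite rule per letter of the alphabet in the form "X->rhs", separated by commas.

  step 0 ⇒ step 1: BBBD ⇒ DA·DA·DA·CD
    B ↦ DA
    D ↦ CD
    A ↦ CA  (constrained at step 1)
    C ↦ CB  (constrained at step 1)

A->CA, B->DA, C->CB, D->CD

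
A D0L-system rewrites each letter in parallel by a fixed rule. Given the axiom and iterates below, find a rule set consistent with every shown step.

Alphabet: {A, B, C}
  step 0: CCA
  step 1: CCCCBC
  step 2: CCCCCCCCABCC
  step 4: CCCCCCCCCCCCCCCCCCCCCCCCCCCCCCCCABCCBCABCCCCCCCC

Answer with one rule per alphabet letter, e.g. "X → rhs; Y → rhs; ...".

  step 1 ⇒ step 2: CCCCBC ⇒ CC·CC·CC·CC·AB·CC
    B ↦ AB
    C ↦ CC
  step 0 ⇒ step 1: CCA ⇒ CC·CC·BC
    A ↦ BC

A->BC, B->AB, C->CC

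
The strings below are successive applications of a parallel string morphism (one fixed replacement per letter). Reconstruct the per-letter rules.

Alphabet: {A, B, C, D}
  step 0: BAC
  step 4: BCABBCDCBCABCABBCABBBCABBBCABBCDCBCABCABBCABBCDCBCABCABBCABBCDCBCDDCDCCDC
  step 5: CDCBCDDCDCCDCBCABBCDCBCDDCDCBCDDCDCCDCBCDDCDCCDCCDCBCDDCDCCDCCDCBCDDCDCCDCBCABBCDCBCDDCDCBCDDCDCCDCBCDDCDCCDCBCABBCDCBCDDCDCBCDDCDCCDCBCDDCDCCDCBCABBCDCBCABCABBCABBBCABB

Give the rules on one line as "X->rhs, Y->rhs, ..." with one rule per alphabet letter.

A->CDD, B->CDC, C->B, D->CAB

  step 4 ⇒ step 5: BCABBCDCBCABCABBCABBBCABBBCABBCDCBCABCABBCABBCDCBCABCABBCABBCDCBCDDCDCCDC ⇒ CDC·B·CDD·CDC·CDC·B·CAB·B·CDC·B·CDD·CDC·B·CDD·CDC·CDC·B·CDD·CDC·CDC·CDC·B·CDD·CDC·CDC·CDC·B·CDD·CDC·CDC·B·CAB·B·CDC·B·CDD·CDC·B·CDD·CDC·CDC·B·CDD·CDC·CDC·B·CAB·B·CDC·B·CDD·CDC·B·CDD·CDC·CDC·B·CDD·CDC·CDC·B·CAB·B·CDC·B·CAB·CAB·B·CAB·B·B·CAB·B
    A ↦ CDD
    B ↦ CDC
    C ↦ B
    D ↦ CAB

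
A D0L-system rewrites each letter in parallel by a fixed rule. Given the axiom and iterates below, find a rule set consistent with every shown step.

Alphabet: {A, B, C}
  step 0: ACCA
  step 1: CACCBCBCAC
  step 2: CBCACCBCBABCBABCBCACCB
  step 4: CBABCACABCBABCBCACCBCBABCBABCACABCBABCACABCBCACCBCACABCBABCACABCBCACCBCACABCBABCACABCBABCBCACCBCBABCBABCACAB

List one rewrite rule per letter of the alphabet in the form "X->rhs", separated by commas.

  step 1 ⇒ step 2: CACCBCBCAC ⇒ CB·CAC·CB·CB·AB·CB·AB·CB·CAC·CB
    A ↦ CAC
    B ↦ AB
    C ↦ CB

A->CAC, B->AB, C->CB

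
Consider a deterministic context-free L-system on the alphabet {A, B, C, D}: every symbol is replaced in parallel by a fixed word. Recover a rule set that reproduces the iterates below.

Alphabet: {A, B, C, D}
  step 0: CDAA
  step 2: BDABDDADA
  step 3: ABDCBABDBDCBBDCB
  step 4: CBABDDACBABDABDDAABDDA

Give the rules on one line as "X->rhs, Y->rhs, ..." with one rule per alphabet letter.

  step 3 ⇒ step 4: ABDCBABDBDCBBDCB ⇒ CB·A·BD·D·A·CB·A·BD·A·BD·D·A·A·BD·D·A
    A ↦ CB
    B ↦ A
    C ↦ D
    D ↦ BD

A->CB, B->A, C->D, D->BD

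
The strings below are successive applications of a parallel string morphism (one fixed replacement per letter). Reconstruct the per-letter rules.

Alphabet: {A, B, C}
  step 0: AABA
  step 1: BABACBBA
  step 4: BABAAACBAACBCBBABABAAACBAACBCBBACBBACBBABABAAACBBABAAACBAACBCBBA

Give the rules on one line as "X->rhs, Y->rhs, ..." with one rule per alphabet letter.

A->BA, B->CB, C->AA

  step 0 ⇒ step 1: AABA ⇒ BA·BA·CB·BA
    A ↦ BA
    B ↦ CB
    C ↦ AA  (constrained at step 1)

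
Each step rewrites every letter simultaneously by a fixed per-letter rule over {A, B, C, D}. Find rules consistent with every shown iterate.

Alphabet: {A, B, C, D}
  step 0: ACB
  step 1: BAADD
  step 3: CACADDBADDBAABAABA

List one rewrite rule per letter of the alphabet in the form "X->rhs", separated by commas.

  step 0 ⇒ step 1: ACB ⇒ BA·A·DD
    A ↦ BA
    B ↦ DD
    C ↦ A
    D ↦ CA  (constrained at step 1)

A->BA, B->DD, C->A, D->CA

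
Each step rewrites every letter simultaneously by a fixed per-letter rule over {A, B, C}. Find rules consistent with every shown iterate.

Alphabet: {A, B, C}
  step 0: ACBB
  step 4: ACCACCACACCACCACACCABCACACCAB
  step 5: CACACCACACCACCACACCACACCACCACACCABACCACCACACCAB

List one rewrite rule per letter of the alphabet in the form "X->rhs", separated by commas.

A->C, B->AB, C->AC

  step 4 ⇒ step 5: ACCACCACACCACCACACCABCACACCAB ⇒ C·AC·AC·C·AC·AC·C·AC·C·AC·AC·C·AC·AC·C·AC·C·AC·AC·C·AB·AC·C·AC·C·AC·AC·C·AB
    A ↦ C
    B ↦ AB
    C ↦ AC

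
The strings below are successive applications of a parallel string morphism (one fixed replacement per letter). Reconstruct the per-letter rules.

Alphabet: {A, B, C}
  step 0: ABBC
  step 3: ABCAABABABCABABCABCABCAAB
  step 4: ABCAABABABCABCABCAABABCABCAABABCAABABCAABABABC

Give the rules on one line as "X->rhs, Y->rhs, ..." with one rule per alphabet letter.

A->AB, B->C, C->AAB

  step 3 ⇒ step 4: ABCAABABABCABABCABCABCAAB ⇒ AB·C·AAB·AB·AB·C·AB·C·AB·C·AAB·AB·C·AB·C·AAB·AB·C·AAB·AB·C·AAB·AB·AB·C
    A ↦ AB
    B ↦ C
    C ↦ AAB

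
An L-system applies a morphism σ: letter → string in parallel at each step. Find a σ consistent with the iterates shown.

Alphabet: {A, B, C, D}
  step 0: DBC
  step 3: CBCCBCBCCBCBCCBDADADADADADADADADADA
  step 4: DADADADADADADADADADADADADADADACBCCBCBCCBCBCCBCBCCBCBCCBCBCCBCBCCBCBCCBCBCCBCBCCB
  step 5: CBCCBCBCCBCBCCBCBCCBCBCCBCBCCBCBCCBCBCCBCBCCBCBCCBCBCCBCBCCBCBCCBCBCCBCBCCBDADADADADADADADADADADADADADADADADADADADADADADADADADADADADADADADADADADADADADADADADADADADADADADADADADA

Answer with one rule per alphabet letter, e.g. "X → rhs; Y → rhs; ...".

A->CB, B->DA, C->DA, D->CBC

  step 4 ⇒ step 5: DADADADADADADADADADADADADADADACBCCBCBCCBCBCCBCBCCBCBCCBCBCCBCBCCBCBCCBCBCCBCBCCB ⇒ CBC·CB·CBC·CB·CBC·CB·CBC·CB·CBC·CB·CBC·CB·CBC·CB·CBC·CB·CBC·CB·CBC·CB·CBC·CB·CBC·CB·CBC·CB·CBC·CB·CBC·CB·DA·DA·DA·DA·DA·DA·DA·DA·DA·DA·DA·DA·DA·DA·DA·DA·DA·DA·DA·DA·DA·DA·DA·DA·DA·DA·DA·DA·DA·DA·DA·DA·DA·DA·DA·DA·DA·DA·DA·DA·DA·DA·DA·DA·DA·DA·DA·DA·DA·DA
    A ↦ CB
    B ↦ DA
    C ↦ DA
    D ↦ CBC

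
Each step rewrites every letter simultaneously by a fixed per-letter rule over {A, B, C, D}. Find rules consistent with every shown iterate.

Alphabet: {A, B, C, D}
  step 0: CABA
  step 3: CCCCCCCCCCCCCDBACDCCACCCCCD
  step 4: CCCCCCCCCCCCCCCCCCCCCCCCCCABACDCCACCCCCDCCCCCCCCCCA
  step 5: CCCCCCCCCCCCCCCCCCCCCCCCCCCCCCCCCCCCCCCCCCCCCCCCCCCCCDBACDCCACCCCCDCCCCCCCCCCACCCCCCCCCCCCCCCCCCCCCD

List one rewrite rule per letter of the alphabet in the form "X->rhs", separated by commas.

A->CD, B->BA, C->CC, D->A

  step 4 ⇒ step 5: CCCCCCCCCCCCCCCCCCCCCCCCCCABACDCCACCCCCDCCCCCCCCCCA ⇒ CC·CC·CC·CC·CC·CC·CC·CC·CC·CC·CC·CC·CC·CC·CC·CC·CC·CC·CC·CC·CC·CC·CC·CC·CC·CC·CD·BA·CD·CC·A·CC·CC·CD·CC·CC·CC·CC·CC·A·CC·CC·CC·CC·CC·CC·CC·CC·CC·CC·CD
    A ↦ CD
    B ↦ BA
    C ↦ CC
    D ↦ A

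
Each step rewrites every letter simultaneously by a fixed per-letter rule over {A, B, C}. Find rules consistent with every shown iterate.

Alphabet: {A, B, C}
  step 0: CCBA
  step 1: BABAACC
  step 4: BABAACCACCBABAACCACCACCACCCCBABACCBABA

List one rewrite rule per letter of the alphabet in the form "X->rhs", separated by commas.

  step 0 ⇒ step 1: CCBA ⇒ BA·BA·A·CC
    A ↦ CC
    B ↦ A
    C ↦ BA

A->CC, B->A, C->BA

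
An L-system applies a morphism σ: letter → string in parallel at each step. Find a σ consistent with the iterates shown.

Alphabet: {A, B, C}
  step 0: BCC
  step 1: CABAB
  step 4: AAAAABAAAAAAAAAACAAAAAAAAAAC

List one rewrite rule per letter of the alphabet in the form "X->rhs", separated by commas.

  step 0 ⇒ step 1: BCC ⇒ C·AB·AB
    B ↦ C
    C ↦ AB
    A ↦ AA  (constrained at step 1)

A->AA, B->C, C->AB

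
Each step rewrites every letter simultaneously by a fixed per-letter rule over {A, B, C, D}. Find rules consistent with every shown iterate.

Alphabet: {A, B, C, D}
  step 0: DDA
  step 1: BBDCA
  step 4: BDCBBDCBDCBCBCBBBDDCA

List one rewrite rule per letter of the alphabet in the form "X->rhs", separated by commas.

A->DCA, B->CB, C->D, D->B

  step 0 ⇒ step 1: DDA ⇒ B·B·DCA
    A ↦ DCA
    D ↦ B
    B ↦ CB  (constrained at step 1)
    C ↦ D  (constrained at step 1)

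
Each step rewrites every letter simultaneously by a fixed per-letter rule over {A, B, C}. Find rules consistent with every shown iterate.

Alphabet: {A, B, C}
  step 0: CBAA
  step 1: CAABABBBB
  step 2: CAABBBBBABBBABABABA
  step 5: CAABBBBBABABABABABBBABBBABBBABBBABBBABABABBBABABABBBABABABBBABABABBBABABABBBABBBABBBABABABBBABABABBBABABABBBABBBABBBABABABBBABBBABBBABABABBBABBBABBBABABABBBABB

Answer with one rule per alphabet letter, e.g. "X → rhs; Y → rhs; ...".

  step 1 ⇒ step 2: CAABABBBB ⇒ CAA·BB·BB·BA·BB·BA·BA·BA·BA
    A ↦ BB
    B ↦ BA
    C ↦ CAA

A->BB, B->BA, C->CAA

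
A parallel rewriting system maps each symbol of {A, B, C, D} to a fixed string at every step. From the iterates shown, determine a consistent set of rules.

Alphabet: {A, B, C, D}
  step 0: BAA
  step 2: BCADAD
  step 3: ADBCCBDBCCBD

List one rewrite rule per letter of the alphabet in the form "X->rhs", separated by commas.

A->BC, B->A, C->D, D->CBD

  step 2 ⇒ step 3: BCADAD ⇒ A·D·BC·CBD·BC·CBD
    A ↦ BC
    B ↦ A
    C ↦ D
    D ↦ CBD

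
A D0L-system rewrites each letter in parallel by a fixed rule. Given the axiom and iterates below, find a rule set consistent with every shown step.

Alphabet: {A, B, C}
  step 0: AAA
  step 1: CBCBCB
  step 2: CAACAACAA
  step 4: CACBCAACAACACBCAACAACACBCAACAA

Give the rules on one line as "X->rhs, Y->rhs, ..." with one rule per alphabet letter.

A->CB, B->A, C->CA

  step 1 ⇒ step 2: CBCBCB ⇒ CA·A·CA·A·CA·A
    B ↦ A
    C ↦ CA
  step 0 ⇒ step 1: AAA ⇒ CB·CB·CB
    A ↦ CB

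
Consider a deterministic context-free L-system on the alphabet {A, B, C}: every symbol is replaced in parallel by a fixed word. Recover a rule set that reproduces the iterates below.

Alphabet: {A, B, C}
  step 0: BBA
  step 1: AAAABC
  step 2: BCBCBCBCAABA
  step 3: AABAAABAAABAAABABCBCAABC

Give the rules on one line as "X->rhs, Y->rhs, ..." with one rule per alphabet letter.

  step 2 ⇒ step 3: BCBCBCBCAABA ⇒ AA·BA·AA·BA·AA·BA·AA·BA·BC·BC·AA·BC
    A ↦ BC
    B ↦ AA
    C ↦ BA

A->BC, B->AA, C->BA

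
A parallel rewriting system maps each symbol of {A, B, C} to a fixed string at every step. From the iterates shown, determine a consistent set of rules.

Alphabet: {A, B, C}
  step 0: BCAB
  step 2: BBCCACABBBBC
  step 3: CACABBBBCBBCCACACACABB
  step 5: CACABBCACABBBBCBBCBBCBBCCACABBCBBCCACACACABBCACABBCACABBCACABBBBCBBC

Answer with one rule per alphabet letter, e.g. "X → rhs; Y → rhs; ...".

  step 2 ⇒ step 3: BBCCACABBBBC ⇒ CA·CA·BB·BB·C·BB·C·CA·CA·CA·CA·BB
    A ↦ C
    B ↦ CA
    C ↦ BB

A->C, B->CA, C->BB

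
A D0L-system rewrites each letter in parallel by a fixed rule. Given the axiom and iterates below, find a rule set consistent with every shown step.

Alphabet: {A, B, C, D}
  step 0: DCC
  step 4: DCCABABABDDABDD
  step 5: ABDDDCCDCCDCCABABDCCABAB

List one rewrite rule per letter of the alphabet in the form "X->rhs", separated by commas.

  step 4 ⇒ step 5: DCCABABABDDABDD ⇒ AB·D·D·DC·C·DC·C·DC·C·AB·AB·DC·C·AB·AB
    A ↦ DC
    B ↦ C
    C ↦ D
    D ↦ AB

A->DC, B->C, C->D, D->AB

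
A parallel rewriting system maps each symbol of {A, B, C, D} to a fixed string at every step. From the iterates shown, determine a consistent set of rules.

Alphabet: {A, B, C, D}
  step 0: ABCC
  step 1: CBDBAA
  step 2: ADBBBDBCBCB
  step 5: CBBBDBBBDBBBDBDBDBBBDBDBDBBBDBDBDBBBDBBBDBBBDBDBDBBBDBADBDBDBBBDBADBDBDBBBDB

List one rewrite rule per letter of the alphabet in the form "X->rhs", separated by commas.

  step 1 ⇒ step 2: CBDBAA ⇒ A·DB·BB·DB·CB·CB
    A ↦ CB
    B ↦ DB
    C ↦ A
    D ↦ BB

A->CB, B->DB, C->A, D->BB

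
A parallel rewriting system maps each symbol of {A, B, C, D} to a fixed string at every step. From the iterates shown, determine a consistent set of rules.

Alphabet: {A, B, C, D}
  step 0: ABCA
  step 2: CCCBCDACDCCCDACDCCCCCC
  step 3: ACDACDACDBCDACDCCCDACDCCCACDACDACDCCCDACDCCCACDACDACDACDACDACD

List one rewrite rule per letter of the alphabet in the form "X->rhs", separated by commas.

  step 2 ⇒ step 3: CCCBCDACDCCCDACDCCCCCC ⇒ ACD·ACD·ACD·BCD·ACD·CCC·D·ACD·CCC·ACD·ACD·ACD·CCC·D·ACD·CCC·ACD·ACD·ACD·ACD·ACD·ACD
    A ↦ D
    B ↦ BCD
    C ↦ ACD
    D ↦ CCC

A->D, B->BCD, C->ACD, D->CCC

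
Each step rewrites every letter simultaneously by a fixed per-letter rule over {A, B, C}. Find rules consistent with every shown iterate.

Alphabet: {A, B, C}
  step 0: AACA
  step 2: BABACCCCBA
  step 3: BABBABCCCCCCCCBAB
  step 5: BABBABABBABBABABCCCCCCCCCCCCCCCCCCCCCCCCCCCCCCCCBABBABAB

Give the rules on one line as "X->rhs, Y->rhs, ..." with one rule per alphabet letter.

  step 2 ⇒ step 3: BABACCCCBA ⇒ BA·B·BA·B·CC·CC·CC·CC·BA·B
    A ↦ B
    B ↦ BA
    C ↦ CC

A->B, B->BA, C->CC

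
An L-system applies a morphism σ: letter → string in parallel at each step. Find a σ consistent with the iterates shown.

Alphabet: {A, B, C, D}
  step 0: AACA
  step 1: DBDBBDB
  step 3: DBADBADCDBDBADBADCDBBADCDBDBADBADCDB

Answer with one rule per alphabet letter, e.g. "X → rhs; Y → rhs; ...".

A->DB, B->CDB, C->B, D->AD

  step 0 ⇒ step 1: AACA ⇒ DB·DB·B·DB
    A ↦ DB
    C ↦ B
    B ↦ CDB  (constrained at step 1)
    D ↦ AD  (constrained at step 1)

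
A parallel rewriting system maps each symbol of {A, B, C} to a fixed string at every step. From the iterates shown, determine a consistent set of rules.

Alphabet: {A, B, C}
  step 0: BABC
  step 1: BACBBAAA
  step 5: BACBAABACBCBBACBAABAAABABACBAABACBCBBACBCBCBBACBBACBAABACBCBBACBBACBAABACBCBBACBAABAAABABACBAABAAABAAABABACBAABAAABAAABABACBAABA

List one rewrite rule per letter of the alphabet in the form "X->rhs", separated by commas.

A->CB, B->BA, C->AA

  step 0 ⇒ step 1: BABC ⇒ BA·CB·BA·AA
    A ↦ CB
    B ↦ BA
    C ↦ AA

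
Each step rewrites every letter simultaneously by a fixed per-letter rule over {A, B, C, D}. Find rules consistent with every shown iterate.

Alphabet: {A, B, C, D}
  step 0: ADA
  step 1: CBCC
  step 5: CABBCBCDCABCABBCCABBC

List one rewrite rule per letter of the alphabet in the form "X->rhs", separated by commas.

A->C, B->AB, C->D, D->BC

  step 0 ⇒ step 1: ADA ⇒ C·BC·C
    A ↦ C
    D ↦ BC
    B ↦ AB  (constrained at step 1)
    C ↦ D  (constrained at step 1)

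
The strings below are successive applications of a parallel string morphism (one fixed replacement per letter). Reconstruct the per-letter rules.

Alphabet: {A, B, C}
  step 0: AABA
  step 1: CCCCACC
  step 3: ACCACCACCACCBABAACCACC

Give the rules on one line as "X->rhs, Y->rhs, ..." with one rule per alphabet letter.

  step 0 ⇒ step 1: AABA ⇒ CC·CC·A·CC
    A ↦ CC
    B ↦ A
    C ↦ BA  (constrained at step 1)

A->CC, B->A, C->BA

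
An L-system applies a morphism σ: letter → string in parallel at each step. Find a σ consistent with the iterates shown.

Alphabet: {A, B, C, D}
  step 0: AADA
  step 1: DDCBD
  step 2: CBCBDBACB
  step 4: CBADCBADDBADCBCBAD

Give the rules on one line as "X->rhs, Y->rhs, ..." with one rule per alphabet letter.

  step 1 ⇒ step 2: DDCBD ⇒ CB·CB·DB·A·CB
    B ↦ A
    C ↦ DB
    D ↦ CB
  step 0 ⇒ step 1: AADA ⇒ D·D·CB·D
    A ↦ D

A->D, B->A, C->DB, D->CB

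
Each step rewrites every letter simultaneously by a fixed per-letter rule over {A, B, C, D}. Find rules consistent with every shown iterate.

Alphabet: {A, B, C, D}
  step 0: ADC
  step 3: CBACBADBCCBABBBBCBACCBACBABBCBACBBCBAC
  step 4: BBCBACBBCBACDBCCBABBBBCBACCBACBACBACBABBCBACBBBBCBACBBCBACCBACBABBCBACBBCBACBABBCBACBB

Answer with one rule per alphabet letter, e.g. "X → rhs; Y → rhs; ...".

  step 3 ⇒ step 4: CBACBADBCCBABBBBCBACCBACBABBCBACBBCBAC ⇒ BB·CBA·C·BB·CBA·C·DBC·CBA·BB·BB·CBA·C·CBA·CBA·CBA·CBA·BB·CBA·C·BB·BB·CBA·C·BB·CBA·C·CBA·CBA·BB·CBA·C·BB·CBA·CBA·BB·CBA·C·BB
    A ↦ C
    B ↦ CBA
    C ↦ BB
    D ↦ DBC

A->C, B->CBA, C->BB, D->DBC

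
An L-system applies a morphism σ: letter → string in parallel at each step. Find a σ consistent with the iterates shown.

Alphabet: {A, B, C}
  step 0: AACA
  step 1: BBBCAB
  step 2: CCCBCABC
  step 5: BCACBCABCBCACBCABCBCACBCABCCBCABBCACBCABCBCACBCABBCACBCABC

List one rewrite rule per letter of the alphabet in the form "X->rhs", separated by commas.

  step 1 ⇒ step 2: BBBCAB ⇒ C·C·C·BCA·B·C
    A ↦ B
    B ↦ C
    C ↦ BCA

A->B, B->C, C->BCA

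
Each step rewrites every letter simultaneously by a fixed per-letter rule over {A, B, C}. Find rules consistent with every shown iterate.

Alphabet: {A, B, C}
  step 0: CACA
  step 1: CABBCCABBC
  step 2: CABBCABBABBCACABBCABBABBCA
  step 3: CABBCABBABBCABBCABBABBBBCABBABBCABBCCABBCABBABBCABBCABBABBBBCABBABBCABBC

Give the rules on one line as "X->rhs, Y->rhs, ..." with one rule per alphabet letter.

A->BBC, B->ABB, C->CA

  step 2 ⇒ step 3: CABBCABBABBCACABBCABBABBCA ⇒ CA·BBC·ABB·ABB·CA·BBC·ABB·ABB·BBC·ABB·ABB·CA·BBC·CA·BBC·ABB·ABB·CA·BBC·ABB·ABB·BBC·ABB·ABB·CA·BBC
    A ↦ BBC
    B ↦ ABB
    C ↦ CA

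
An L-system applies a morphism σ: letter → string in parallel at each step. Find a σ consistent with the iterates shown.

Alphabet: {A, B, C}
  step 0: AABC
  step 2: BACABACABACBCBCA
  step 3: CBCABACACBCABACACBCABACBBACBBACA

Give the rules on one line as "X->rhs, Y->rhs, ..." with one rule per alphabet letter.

A->CA, B->CB, C->BA

  step 2 ⇒ step 3: BACABACABACBCBCA ⇒ CB·CA·BA·CA·CB·CA·BA·CA·CB·CA·BA·CB·BA·CB·BA·CA
    A ↦ CA
    B ↦ CB
    C ↦ BA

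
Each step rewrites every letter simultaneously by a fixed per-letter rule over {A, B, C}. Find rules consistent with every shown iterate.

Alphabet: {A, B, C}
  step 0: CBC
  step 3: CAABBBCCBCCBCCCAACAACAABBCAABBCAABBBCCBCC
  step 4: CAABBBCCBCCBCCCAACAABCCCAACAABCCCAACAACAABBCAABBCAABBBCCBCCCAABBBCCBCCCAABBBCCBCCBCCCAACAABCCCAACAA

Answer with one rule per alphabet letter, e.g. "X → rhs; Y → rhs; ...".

  step 3 ⇒ step 4: CAABBBCCBCCBCCCAACAACAABBCAABBCAABBBCCBCC ⇒ CAA·B·B·BCC·BCC·BCC·CAA·CAA·BCC·CAA·CAA·BCC·CAA·CAA·CAA·B·B·CAA·B·B·CAA·B·B·BCC·BCC·CAA·B·B·BCC·BCC·CAA·B·B·BCC·BCC·BCC·CAA·CAA·BCC·CAA·CAA
    A ↦ B
    B ↦ BCC
    C ↦ CAA

A->B, B->BCC, C->CAA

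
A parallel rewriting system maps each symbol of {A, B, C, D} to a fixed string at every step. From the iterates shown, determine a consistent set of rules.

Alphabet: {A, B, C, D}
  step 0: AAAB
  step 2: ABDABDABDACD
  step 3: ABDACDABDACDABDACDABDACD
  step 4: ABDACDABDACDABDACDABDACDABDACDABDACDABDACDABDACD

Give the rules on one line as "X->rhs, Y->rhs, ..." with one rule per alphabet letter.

A->AB, B->D, C->D, D->ACD

  step 3 ⇒ step 4: ABDACDABDACDABDACDABDACD ⇒ AB·D·ACD·AB·D·ACD·AB·D·ACD·AB·D·ACD·AB·D·ACD·AB·D·ACD·AB·D·ACD·AB·D·ACD
    A ↦ AB
    B ↦ D
    C ↦ D
    D ↦ ACD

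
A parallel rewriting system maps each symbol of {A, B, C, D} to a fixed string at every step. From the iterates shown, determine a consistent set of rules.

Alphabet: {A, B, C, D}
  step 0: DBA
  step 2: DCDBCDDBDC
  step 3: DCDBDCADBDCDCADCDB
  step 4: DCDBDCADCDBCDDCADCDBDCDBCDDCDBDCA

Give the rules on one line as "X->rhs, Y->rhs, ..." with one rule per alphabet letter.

A->CD, B->A, C->DB, D->DC

  step 3 ⇒ step 4: DCDBDCADBDCDCADCDB ⇒ DC·DB·DC·A·DC·DB·CD·DC·A·DC·DB·DC·DB·CD·DC·DB·DC·A
    A ↦ CD
    B ↦ A
    C ↦ DB
    D ↦ DC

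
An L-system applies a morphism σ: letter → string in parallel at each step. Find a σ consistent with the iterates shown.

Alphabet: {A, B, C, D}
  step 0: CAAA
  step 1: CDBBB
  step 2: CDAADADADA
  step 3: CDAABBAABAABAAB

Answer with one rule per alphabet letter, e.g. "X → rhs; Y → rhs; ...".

  step 2 ⇒ step 3: CDAADADADA ⇒ CD·AA·B·B·AA·B·AA·B·AA·B
    A ↦ B
    C ↦ CD
    D ↦ AA
  step 1 ⇒ step 2: CDBBB ⇒ CD·AA·DA·DA·DA
    B ↦ DA

A->B, B->DA, C->CD, D->AA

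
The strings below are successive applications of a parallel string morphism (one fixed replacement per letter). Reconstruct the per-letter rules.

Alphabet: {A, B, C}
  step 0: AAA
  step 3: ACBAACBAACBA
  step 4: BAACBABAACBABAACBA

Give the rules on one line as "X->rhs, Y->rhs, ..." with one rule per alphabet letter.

A->BA, B->C, C->A

  step 3 ⇒ step 4: ACBAACBAACBA ⇒ BA·A·C·BA·BA·A·C·BA·BA·A·C·BA
    A ↦ BA
    B ↦ C
    C ↦ A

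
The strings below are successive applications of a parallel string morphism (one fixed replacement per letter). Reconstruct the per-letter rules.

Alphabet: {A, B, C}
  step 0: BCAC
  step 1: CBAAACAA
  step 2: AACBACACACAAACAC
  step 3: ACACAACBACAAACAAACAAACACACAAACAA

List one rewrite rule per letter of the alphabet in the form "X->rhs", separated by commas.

  step 2 ⇒ step 3: AACBACACACAAACAC ⇒ AC·AC·AA·CB·AC·AA·AC·AA·AC·AA·AC·AC·AC·AA·AC·AA
    A ↦ AC
    B ↦ CB
    C ↦ AA

A->AC, B->CB, C->AA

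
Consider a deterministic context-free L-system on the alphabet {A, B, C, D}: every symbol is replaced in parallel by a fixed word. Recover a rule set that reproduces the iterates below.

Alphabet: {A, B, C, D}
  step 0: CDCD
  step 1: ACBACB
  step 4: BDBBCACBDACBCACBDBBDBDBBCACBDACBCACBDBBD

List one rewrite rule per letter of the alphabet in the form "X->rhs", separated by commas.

  step 0 ⇒ step 1: CDCD ⇒ AC·B·AC·B
    C ↦ AC
    D ↦ B
    A ↦ BC  (constrained at step 1)
    B ↦ BD  (constrained at step 1)

A->BC, B->BD, C->AC, D->B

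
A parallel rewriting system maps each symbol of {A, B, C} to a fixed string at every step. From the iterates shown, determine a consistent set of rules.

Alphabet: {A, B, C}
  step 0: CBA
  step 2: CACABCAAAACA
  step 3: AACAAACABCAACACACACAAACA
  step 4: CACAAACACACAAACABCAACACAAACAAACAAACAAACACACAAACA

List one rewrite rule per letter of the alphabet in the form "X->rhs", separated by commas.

A->CA, B->BC, C->AA

  step 3 ⇒ step 4: AACAAACABCAACACACACAAACA ⇒ CA·CA·AA·CA·CA·CA·AA·CA·BC·AA·CA·CA·AA·CA·AA·CA·AA·CA·AA·CA·CA·CA·AA·CA
    A ↦ CA
    B ↦ BC
    C ↦ AA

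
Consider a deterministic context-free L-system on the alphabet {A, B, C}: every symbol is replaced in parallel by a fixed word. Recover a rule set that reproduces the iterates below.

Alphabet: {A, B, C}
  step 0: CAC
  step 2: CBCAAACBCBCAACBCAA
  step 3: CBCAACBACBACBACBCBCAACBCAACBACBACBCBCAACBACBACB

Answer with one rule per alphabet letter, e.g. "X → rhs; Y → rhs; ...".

  step 2 ⇒ step 3: CBCAAACBCBCAACBCAA ⇒ CB·CAA·CB·ACB·ACB·ACB·CB·CAA·CB·CAA·CB·ACB·ACB·CB·CAA·CB·ACB·ACB
    A ↦ ACB
    B ↦ CAA
    C ↦ CB

A->ACB, B->CAA, C->CB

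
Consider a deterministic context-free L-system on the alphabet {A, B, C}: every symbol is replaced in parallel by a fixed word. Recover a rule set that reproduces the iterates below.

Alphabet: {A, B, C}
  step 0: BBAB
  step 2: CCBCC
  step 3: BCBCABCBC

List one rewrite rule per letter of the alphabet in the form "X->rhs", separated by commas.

  step 2 ⇒ step 3: CCBCC ⇒ BC·BC·A·BC·BC
    B ↦ A
    C ↦ BC
    A ↦ C  (constrained at step 0)

A->C, B->A, C->BC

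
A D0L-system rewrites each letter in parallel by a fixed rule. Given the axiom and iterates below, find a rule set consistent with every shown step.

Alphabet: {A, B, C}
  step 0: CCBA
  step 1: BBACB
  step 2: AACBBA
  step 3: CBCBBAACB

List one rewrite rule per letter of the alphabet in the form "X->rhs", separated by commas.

  step 2 ⇒ step 3: AACBBA ⇒ CB·CB·B·A·A·CB
    A ↦ CB
    B ↦ A
    C ↦ B

A->CB, B->A, C->B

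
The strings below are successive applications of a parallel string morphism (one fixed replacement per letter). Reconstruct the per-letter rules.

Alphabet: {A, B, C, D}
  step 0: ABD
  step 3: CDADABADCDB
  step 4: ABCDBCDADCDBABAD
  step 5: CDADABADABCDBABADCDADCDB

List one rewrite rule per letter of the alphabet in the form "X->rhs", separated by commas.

A->CD, B->AD, C->A, D->B

  step 4 ⇒ step 5: ABCDBCDADCDBABAD ⇒ CD·AD·A·B·AD·A·B·CD·B·A·B·AD·CD·AD·CD·B
    A ↦ CD
    B ↦ AD
    C ↦ A
    D ↦ B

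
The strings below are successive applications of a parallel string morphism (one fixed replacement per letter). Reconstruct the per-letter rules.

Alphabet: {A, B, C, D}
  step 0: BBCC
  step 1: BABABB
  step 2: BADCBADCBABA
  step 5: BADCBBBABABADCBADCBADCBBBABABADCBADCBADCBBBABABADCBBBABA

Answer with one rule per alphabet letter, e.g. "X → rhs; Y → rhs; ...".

A->DC, B->BA, C->B, D->B

  step 1 ⇒ step 2: BABABB ⇒ BA·DC·BA·DC·BA·BA
    A ↦ DC
    B ↦ BA
  step 0 ⇒ step 1: BBCC ⇒ BA·BA·B·B
    C ↦ B
    D ↦ B  (constrained at step 2)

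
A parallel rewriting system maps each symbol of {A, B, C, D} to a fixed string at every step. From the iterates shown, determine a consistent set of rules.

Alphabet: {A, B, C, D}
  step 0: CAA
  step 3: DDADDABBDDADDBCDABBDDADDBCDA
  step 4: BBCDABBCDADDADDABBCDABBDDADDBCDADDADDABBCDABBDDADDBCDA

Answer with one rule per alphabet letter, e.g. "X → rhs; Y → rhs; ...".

  step 3 ⇒ step 4: DDADDABBDDADDBCDABBDDADDBCDA ⇒ B·B·CDA·B·B·CDA·DDA·DDA·B·B·CDA·B·B·DDA·DD·B·CDA·DDA·DDA·B·B·CDA·B·B·DDA·DD·B·CDA
    A ↦ CDA
    B ↦ DDA
    C ↦ DD
    D ↦ B

A->CDA, B->DDA, C->DD, D->B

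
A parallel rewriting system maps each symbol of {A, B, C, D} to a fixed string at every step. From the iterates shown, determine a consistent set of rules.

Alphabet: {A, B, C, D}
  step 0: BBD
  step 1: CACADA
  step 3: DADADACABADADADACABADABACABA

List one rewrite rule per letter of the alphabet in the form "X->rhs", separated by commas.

  step 0 ⇒ step 1: BBD ⇒ CA·CA·DA
    B ↦ CA
    D ↦ DA
    A ↦ BA  (constrained at step 1)
    C ↦ DDD  (constrained at step 1)

A->BA, B->CA, C->DDD, D->DA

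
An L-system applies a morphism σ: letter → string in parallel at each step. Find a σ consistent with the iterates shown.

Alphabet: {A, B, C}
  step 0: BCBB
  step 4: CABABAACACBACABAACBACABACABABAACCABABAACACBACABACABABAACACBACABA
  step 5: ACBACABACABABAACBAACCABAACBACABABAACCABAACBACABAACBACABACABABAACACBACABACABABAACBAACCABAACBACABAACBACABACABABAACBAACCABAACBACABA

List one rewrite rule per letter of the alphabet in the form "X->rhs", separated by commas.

  step 4 ⇒ step 5: CABABAACACBACABAACBACABACABABAACCABABAACACBACABACABABAACACBACABA ⇒ AC·BA·CA·BA·CA·BA·BA·AC·BA·AC·CA·BA·AC·BA·CA·BA·BA·AC·CA·BA·AC·BA·CA·BA·AC·BA·CA·BA·CA·BA·BA·AC·AC·BA·CA·BA·CA·BA·BA·AC·BA·AC·CA·BA·AC·BA·CA·BA·AC·BA·CA·BA·CA·BA·BA·AC·BA·AC·CA·BA·AC·BA·CA·BA
    A ↦ BA
    B ↦ CA
    C ↦ AC

A->BA, B->CA, C->AC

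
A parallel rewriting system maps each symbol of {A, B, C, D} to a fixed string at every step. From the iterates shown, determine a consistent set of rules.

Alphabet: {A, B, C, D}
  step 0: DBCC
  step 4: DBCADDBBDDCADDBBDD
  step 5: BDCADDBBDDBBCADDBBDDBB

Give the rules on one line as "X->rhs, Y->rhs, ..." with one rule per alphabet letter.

A->DD, B->D, C->CA, D->B

  step 4 ⇒ step 5: DBCADDBBDDCADDBBDD ⇒ B·D·CA·DD·B·B·D·D·B·B·CA·DD·B·B·D·D·B·B
    A ↦ DD
    B ↦ D
    C ↦ CA
    D ↦ B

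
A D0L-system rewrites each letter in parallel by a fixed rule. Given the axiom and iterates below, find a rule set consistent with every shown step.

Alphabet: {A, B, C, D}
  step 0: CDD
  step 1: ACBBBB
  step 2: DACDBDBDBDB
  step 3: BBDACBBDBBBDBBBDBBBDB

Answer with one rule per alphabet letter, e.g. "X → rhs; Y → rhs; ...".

A->D, B->DB, C->AC, D->BB

  step 2 ⇒ step 3: DACDBDBDBDB ⇒ BB·D·AC·BB·DB·BB·DB·BB·DB·BB·DB
    A ↦ D
    B ↦ DB
    C ↦ AC
    D ↦ BB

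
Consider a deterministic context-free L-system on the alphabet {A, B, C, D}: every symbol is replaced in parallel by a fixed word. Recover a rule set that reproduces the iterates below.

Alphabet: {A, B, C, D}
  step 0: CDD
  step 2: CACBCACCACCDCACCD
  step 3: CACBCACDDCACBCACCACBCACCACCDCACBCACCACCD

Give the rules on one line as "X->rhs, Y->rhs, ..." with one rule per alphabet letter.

A->B, B->DD, C->CAC, D->CD

  step 2 ⇒ step 3: CACBCACCACCDCACCD ⇒ CAC·B·CAC·DD·CAC·B·CAC·CAC·B·CAC·CAC·CD·CAC·B·CAC·CAC·CD
    A ↦ B
    B ↦ DD
    C ↦ CAC
    D ↦ CD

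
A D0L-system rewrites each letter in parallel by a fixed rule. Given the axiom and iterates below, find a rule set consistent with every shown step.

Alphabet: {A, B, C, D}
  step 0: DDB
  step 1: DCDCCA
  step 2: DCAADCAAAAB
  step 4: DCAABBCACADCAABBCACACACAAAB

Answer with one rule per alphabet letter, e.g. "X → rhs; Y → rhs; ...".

  step 1 ⇒ step 2: DCDCCA ⇒ DC·AA·DC·AA·AA·B
    A ↦ B
    C ↦ AA
    D ↦ DC
  step 0 ⇒ step 1: DDB ⇒ DC·DC·CA
    B ↦ CA

A->B, B->CA, C->AA, D->DC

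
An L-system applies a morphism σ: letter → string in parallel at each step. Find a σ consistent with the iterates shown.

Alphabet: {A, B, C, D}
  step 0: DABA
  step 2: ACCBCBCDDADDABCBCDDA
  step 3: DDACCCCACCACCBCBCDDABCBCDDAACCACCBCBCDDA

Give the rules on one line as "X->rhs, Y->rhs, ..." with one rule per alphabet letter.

A->DDA, B->A, C->CC, D->BC

  step 2 ⇒ step 3: ACCBCBCDDADDABCBCDDA ⇒ DDA·CC·CC·A·CC·A·CC·BC·BC·DDA·BC·BC·DDA·A·CC·A·CC·BC·BC·DDA
    A ↦ DDA
    B ↦ A
    C ↦ CC
    D ↦ BC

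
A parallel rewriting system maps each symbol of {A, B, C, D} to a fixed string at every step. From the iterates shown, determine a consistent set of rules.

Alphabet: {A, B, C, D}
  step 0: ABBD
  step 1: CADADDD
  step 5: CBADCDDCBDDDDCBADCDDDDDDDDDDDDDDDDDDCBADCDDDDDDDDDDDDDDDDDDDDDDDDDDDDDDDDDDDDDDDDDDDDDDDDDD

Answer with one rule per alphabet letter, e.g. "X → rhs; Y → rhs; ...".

A->C, B->AD, C->CB, D->DD

  step 0 ⇒ step 1: ABBD ⇒ C·AD·AD·DD
    A ↦ C
    B ↦ AD
    D ↦ DD
    C ↦ CB  (constrained at step 1)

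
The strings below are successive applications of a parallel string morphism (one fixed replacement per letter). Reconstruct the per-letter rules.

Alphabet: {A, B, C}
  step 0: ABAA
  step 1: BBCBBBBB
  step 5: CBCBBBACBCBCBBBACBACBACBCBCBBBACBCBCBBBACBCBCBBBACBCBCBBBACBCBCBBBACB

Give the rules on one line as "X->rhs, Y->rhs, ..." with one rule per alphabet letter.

  step 0 ⇒ step 1: ABAA ⇒ BB·CB·BB·BB
    A ↦ BB
    B ↦ CB
    C ↦ A  (constrained at step 1)

A->BB, B->CB, C->A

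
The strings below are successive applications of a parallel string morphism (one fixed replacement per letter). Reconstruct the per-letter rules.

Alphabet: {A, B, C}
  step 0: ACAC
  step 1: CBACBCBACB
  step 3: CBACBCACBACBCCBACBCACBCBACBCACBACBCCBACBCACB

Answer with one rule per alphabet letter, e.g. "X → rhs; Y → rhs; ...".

  step 0 ⇒ step 1: ACAC ⇒ CB·ACB·CB·ACB
    A ↦ CB
    C ↦ ACB
    B ↦ C  (constrained at step 1)

A->CB, B->C, C->ACB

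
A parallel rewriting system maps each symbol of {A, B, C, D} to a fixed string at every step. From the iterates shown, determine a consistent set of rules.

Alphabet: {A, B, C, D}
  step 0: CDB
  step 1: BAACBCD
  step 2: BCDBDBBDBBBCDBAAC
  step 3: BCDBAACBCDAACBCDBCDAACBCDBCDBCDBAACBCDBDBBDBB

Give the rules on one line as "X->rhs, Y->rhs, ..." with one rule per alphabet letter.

  step 2 ⇒ step 3: BCDBDBBDBBBCDBAAC ⇒ BCD·B·AAC·BCD·AAC·BCD·BCD·AAC·BCD·BCD·BCD·B·AAC·BCD·BDB·BDB·B
    A ↦ BDB
    B ↦ BCD
    C ↦ B
    D ↦ AAC

A->BDB, B->BCD, C->B, D->AAC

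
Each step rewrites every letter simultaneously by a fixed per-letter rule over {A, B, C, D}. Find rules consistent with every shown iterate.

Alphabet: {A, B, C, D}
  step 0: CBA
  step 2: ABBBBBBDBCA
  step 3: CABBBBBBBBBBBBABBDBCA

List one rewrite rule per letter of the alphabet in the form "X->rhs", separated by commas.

  step 2 ⇒ step 3: ABBBBBBDBCA ⇒ CA·BB·BB·BB·BB·BB·BB·A·BB·DB·CA
    A ↦ CA
    B ↦ BB
    C ↦ DB
    D ↦ A

A->CA, B->BB, C->DB, D->A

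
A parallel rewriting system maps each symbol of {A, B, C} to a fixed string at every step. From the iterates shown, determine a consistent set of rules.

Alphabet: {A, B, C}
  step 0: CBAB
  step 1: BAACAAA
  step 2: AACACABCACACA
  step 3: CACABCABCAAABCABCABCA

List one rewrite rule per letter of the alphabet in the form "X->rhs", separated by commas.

A->CA, B->AA, C->B

  step 2 ⇒ step 3: AACACABCACACA ⇒ CA·CA·B·CA·B·CA·AA·B·CA·B·CA·B·CA
    A ↦ CA
    B ↦ AA
    C ↦ B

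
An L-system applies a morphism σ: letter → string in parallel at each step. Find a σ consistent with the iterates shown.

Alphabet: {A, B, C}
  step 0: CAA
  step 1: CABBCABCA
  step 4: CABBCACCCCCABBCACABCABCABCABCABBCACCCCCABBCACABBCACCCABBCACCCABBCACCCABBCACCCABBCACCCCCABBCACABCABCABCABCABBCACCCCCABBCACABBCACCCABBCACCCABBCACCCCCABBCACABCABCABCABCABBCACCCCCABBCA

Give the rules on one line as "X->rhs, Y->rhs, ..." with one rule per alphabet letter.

  step 0 ⇒ step 1: CAA ⇒ CAB·BCA·BCA
    A ↦ BCA
    C ↦ CAB
    B ↦ CC  (constrained at step 1)

A->BCA, B->CC, C->CAB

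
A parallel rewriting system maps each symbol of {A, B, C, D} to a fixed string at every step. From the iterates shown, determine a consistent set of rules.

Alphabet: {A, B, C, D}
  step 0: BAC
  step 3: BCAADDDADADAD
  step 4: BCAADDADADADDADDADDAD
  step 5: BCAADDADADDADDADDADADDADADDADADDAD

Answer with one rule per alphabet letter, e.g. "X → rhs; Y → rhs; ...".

  step 4 ⇒ step 5: BCAADDADADADDADDADDAD ⇒ BC·AA·D·D·AD·AD·D·AD·D·AD·D·AD·AD·D·AD·AD·D·AD·AD·D·AD
    A ↦ D
    B ↦ BC
    C ↦ AA
    D ↦ AD

A->D, B->BC, C->AA, D->AD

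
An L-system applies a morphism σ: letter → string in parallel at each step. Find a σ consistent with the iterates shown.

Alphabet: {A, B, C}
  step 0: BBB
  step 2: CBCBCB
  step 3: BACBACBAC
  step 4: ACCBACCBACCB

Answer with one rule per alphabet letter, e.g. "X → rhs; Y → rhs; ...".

  step 3 ⇒ step 4: BACBACBAC ⇒ AC·C·B·AC·C·B·AC·C·B
    A ↦ C
    B ↦ AC
    C ↦ B

A->C, B->AC, C->B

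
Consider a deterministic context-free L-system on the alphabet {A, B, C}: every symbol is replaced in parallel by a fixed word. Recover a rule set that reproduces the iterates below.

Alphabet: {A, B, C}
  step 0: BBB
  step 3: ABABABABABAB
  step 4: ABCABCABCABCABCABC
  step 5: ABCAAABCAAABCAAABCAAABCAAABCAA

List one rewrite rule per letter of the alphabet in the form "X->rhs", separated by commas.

A->AB, B->C, C->AA

  step 4 ⇒ step 5: ABCABCABCABCABCABC ⇒ AB·C·AA·AB·C·AA·AB·C·AA·AB·C·AA·AB·C·AA·AB·C·AA
    A ↦ AB
    B ↦ C
    C ↦ AA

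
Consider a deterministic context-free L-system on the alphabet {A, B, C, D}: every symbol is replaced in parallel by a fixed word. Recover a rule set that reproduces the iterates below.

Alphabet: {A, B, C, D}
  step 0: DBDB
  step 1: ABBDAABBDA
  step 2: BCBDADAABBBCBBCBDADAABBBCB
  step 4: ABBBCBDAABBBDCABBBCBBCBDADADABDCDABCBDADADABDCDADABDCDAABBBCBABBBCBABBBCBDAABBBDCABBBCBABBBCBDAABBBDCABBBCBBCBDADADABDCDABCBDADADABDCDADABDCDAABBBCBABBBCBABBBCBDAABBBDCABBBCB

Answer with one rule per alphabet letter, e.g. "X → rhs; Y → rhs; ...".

  step 1 ⇒ step 2: ABBDAABBDA ⇒ BCB·DA·DA·ABB·BCB·BCB·DA·DA·ABB·BCB
    A ↦ BCB
    B ↦ DA
    D ↦ ABB
    C ↦ BDC  (constrained at step 2)

A->BCB, B->DA, C->BDC, D->ABB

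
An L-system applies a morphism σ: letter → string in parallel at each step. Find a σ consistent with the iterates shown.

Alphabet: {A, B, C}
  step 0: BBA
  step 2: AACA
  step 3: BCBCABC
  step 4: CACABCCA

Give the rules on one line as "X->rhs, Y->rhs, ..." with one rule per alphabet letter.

  step 3 ⇒ step 4: BCBCABC ⇒ C·A·C·A·BC·C·A
    A ↦ BC
    B ↦ C
    C ↦ A

A->BC, B->C, C->A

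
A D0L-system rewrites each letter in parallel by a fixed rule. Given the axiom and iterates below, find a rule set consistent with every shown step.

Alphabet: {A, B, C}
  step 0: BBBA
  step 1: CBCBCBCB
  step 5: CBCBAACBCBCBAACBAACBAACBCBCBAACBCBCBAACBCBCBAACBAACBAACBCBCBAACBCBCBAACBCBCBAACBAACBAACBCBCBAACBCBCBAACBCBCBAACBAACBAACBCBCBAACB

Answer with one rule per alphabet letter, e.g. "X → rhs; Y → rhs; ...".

A->CB, B->CB, C->AA

  step 0 ⇒ step 1: BBBA ⇒ CB·CB·CB·CB
    A ↦ CB
    B ↦ CB
    C ↦ AA  (constrained at step 1)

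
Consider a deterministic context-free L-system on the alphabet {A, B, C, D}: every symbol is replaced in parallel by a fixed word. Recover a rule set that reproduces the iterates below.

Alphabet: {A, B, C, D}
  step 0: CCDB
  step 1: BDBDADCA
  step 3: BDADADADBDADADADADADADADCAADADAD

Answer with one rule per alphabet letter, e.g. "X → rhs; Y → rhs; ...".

  step 0 ⇒ step 1: CCDB ⇒ BD·BD·AD·CA
    B ↦ CA
    C ↦ BD
    D ↦ AD
    A ↦ AD  (constrained at step 1)

A->AD, B->CA, C->BD, D->AD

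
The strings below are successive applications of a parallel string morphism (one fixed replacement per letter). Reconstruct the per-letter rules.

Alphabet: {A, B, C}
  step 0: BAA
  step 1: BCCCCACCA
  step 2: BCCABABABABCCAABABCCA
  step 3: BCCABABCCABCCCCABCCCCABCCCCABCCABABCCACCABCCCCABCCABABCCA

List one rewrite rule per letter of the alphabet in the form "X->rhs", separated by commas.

A->CCA, B->BCC, C->AB

  step 2 ⇒ step 3: BCCABABABABCCAABABCCA ⇒ BCC·AB·AB·CCA·BCC·CCA·BCC·CCA·BCC·CCA·BCC·AB·AB·CCA·CCA·BCC·CCA·BCC·AB·AB·CCA
    A ↦ CCA
    B ↦ BCC
    C ↦ AB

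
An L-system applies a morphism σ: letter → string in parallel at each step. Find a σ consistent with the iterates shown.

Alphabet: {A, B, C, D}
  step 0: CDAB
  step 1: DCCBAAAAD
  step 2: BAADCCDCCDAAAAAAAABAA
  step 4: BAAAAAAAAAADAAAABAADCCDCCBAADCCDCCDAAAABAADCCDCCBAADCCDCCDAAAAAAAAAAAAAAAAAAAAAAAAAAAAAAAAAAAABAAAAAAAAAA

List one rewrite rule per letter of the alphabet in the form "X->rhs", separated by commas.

  step 1 ⇒ step 2: DCCBAAAAD ⇒ BAA·DCC·DCC·D·AA·AA·AA·AA·BAA
    A ↦ AA
    B ↦ D
    C ↦ DCC
    D ↦ BAA

A->AA, B->D, C->DCC, D->BAA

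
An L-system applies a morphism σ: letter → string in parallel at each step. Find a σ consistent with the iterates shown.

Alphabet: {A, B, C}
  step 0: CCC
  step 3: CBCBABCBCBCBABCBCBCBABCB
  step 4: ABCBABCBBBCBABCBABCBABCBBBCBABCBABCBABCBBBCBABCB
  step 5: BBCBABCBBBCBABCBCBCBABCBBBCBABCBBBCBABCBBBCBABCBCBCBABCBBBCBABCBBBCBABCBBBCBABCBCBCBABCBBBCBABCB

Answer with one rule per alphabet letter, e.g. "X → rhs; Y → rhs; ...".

A->BB, B->CB, C->AB

  step 4 ⇒ step 5: ABCBABCBBBCBABCBABCBABCBBBCBABCBABCBABCBBBCBABCB ⇒ BB·CB·AB·CB·BB·CB·AB·CB·CB·CB·AB·CB·BB·CB·AB·CB·BB·CB·AB·CB·BB·CB·AB·CB·CB·CB·AB·CB·BB·CB·AB·CB·BB·CB·AB·CB·BB·CB·AB·CB·CB·CB·AB·CB·BB·CB·AB·CB
    A ↦ BB
    B ↦ CB
    C ↦ AB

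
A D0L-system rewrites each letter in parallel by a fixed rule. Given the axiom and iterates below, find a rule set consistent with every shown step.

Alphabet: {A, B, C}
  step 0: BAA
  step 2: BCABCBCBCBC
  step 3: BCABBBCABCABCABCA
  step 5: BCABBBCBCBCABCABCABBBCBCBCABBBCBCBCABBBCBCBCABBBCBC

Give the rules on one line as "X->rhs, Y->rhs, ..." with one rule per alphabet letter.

A->BB, B->BC, C->A

  step 2 ⇒ step 3: BCABCBCBCBC ⇒ BC·A·BB·BC·A·BC·A·BC·A·BC·A
    A ↦ BB
    B ↦ BC
    C ↦ A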